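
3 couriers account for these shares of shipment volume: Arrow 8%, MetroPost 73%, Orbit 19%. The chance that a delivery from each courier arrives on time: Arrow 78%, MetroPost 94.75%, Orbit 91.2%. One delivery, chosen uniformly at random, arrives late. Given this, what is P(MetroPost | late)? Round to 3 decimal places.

Taking complements, P(late | each) = Arrow 0.22, MetroPost 0.0525, Orbit 0.088.
Compute prior × likelihood for every hypothesis:
  Arrow: 0.08 × 0.22 = 0.0176
  MetroPost: 0.73 × 0.0525 = 0.038325
  Orbit: 0.19 × 0.088 = 0.01672
Sum = 0.072645.
P(MetroPost | evidence) = 0.038325 / 0.072645 ≈ 0.528.

0.528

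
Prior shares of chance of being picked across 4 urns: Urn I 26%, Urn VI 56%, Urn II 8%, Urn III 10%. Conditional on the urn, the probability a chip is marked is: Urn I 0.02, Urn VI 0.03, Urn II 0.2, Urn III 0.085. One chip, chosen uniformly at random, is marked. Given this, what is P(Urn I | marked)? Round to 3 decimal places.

Compute prior × likelihood for every hypothesis:
  Urn I: 0.26 × 0.02 = 0.0052
  Urn VI: 0.56 × 0.03 = 0.0168
  Urn II: 0.08 × 0.2 = 0.016
  Urn III: 0.1 × 0.085 = 0.0085
Sum = 0.0465.
P(Urn I | evidence) = 0.0052 / 0.0465 ≈ 0.112.

0.112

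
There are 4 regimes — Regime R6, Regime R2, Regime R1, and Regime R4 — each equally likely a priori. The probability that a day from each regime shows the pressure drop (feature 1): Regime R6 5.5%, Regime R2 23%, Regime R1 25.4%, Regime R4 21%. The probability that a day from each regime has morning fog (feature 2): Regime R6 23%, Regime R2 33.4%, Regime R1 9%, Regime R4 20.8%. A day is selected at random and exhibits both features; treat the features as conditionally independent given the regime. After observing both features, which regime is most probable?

Regime R2

Since the prior is uniform, the posterior is proportional to the likelihood:
  Regime R6: 0.055 × 0.23 = 0.01265
  Regime R2: 0.23 × 0.334 = 0.07682
  Regime R1: 0.254 × 0.09 = 0.02286
  Regime R4: 0.21 × 0.208 = 0.04368
Normalizing constant = 0.15601.
Largest term belongs to Regime R2, so Regime R2 is most probable.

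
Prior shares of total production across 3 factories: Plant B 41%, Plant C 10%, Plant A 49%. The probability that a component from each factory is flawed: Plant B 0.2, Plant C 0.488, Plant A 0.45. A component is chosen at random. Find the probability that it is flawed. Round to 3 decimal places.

0.351

Prior × likelihood for each hypothesis:
  Plant B: 0.41 × 0.2 = 0.082
  Plant C: 0.1 × 0.488 = 0.0488
  Plant A: 0.49 × 0.45 = 0.2205
P(flawed) = 0.082 + 0.0488 + 0.2205 = 0.3513 → 0.351.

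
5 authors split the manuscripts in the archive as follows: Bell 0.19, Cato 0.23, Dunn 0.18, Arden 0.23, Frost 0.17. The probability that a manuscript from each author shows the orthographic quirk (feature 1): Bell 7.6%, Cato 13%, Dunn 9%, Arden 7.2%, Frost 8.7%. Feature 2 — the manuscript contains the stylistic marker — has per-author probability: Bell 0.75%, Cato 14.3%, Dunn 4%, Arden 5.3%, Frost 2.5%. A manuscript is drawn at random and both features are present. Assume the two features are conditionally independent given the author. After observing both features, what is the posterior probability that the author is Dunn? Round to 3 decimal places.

0.103

Unnormalized posteriors (prior × likelihood):
  Bell: 0.19 × 0.076 × 0.0075 = 0.0001083
  Cato: 0.23 × 0.13 × 0.143 = 0.0042757
  Dunn: 0.18 × 0.09 × 0.04 = 0.000648
  Arden: 0.23 × 0.072 × 0.053 = 0.00087768
  Frost: 0.17 × 0.087 × 0.025 = 0.00036975
Normalizing constant = 0.00627943.
P(Dunn | evidence) = 0.000648 / 0.00627943 ≈ 0.103.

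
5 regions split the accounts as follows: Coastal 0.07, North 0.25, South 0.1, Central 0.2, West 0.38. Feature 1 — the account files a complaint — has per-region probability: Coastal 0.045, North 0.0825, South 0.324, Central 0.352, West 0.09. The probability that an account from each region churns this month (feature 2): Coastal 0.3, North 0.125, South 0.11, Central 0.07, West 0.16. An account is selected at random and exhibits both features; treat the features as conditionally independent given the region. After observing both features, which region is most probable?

West

Unnormalized posteriors (prior × likelihood):
  Coastal: 0.07 × 0.045 × 0.3 = 0.000945
  North: 0.25 × 0.0825 × 0.125 = 0.002578125
  South: 0.1 × 0.324 × 0.11 = 0.003564
  Central: 0.2 × 0.352 × 0.07 = 0.004928
  West: 0.38 × 0.09 × 0.16 = 0.005472
Sum = 0.017487125.
Largest term belongs to West, so West is most probable.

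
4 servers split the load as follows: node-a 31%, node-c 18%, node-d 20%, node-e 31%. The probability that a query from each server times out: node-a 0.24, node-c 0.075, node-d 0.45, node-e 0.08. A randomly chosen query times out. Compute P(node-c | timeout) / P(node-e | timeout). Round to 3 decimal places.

Prior × likelihood for each hypothesis:
  node-a: 0.31 × 0.24 = 0.0744
  node-c: 0.18 × 0.075 = 0.0135
  node-d: 0.2 × 0.45 = 0.09
  node-e: 0.31 × 0.08 = 0.0248
Sum = 0.2027.
The ratio is 0.0135 / 0.0248 (the normalizer cancels) = 0.544.

0.544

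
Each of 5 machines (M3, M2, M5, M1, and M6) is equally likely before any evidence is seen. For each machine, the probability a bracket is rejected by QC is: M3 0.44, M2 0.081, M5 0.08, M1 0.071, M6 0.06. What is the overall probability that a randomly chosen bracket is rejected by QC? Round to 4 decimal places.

0.1464

Since the prior is uniform, the posterior is proportional to the likelihood:
  M3: 0.44
  M2: 0.081
  M5: 0.08
  M1: 0.071
  M6: 0.06
P(rejected) = (1/5) × (0.44 + 0.081 + 0.08 + 0.071 + 0.06) = 0.732/5 ≈ 0.1464.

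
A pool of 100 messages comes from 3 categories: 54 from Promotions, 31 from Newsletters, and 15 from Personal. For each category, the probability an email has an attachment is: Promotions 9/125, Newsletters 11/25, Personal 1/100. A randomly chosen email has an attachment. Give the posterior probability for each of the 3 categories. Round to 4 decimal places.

Promotions 0.2199, Newsletters 0.7716, Personal 0.0085

Compute prior × likelihood for every hypothesis:
  Promotions: 0.54 × 0.072 = 0.03888
  Newsletters: 0.31 × 0.44 = 0.1364
  Personal: 0.15 × 0.01 = 0.0015
Sum = 0.17678.
P(Promotions | attachment) = 0.03888/0.17678 ≈ 0.2199
P(Newsletters | attachment) = 0.1364/0.17678 ≈ 0.7716
P(Personal | attachment) = 0.0015/0.17678 ≈ 0.0085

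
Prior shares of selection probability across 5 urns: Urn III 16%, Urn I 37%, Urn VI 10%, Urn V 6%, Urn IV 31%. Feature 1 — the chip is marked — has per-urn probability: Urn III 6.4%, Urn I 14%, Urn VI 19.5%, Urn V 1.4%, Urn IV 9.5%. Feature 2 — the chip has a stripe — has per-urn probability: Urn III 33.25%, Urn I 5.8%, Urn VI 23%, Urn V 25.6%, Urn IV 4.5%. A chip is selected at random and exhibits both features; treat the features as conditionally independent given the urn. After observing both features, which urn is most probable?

By Bayes' rule, posterior ∝ prior × likelihood:
  Urn III: 0.16 × 0.064 × 0.3325 = 0.0034048
  Urn I: 0.37 × 0.14 × 0.058 = 0.0030044
  Urn VI: 0.1 × 0.195 × 0.23 = 0.004485
  Urn V: 0.06 × 0.014 × 0.256 = 0.00021504
  Urn IV: 0.31 × 0.095 × 0.045 = 0.00132525
Normalizing constant = 0.01243449.
Largest term belongs to Urn VI, so Urn VI is most probable.

Urn VI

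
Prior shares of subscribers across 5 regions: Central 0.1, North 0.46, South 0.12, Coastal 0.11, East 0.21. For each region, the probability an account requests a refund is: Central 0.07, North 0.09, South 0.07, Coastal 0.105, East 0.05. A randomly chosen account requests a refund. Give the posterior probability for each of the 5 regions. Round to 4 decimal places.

Unnormalized posteriors (prior × likelihood):
  Central: 0.1 × 0.07 = 0.007
  North: 0.46 × 0.09 = 0.0414
  South: 0.12 × 0.07 = 0.0084
  Coastal: 0.11 × 0.105 = 0.01155
  East: 0.21 × 0.05 = 0.0105
Total = 0.07885.
P(Central | refund) = 0.007/0.07885 ≈ 0.0888
P(North | refund) = 0.0414/0.07885 ≈ 0.5250
P(South | refund) = 0.0084/0.07885 ≈ 0.1065
P(Coastal | refund) = 0.01155/0.07885 ≈ 0.1465
P(East | refund) = 0.0105/0.07885 ≈ 0.1332
(Check: 0.0888+0.5250+0.1065+0.1465+0.1332 = 1.0000.)

Central 0.0888, North 0.5250, South 0.1065, Coastal 0.1465, East 0.1332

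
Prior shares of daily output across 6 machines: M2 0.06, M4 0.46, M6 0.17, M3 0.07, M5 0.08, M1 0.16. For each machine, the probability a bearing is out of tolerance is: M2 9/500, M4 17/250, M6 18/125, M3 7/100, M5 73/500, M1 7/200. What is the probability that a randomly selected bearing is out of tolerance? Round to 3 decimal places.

Compute prior × likelihood for every hypothesis:
  M2: 0.06 × 0.018 = 0.00108
  M4: 0.46 × 0.068 = 0.03128
  M6: 0.17 × 0.144 = 0.02448
  M3: 0.07 × 0.07 = 0.0049
  M5: 0.08 × 0.146 = 0.01168
  M1: 0.16 × 0.035 = 0.0056
P(oversize) = 0.00108 + 0.03128 + 0.02448 + 0.0049 + 0.01168 + 0.0056 = 0.07902 → 0.079.

0.079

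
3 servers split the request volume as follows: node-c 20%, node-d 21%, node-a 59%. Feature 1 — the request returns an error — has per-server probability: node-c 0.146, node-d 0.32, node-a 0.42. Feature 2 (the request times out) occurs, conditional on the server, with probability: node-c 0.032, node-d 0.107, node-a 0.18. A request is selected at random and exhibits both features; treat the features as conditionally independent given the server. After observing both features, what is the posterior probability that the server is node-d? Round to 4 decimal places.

Compute prior × likelihood for every hypothesis:
  node-c: 0.2 × 0.146 × 0.032 = 0.0009344
  node-d: 0.21 × 0.32 × 0.107 = 0.0071904
  node-a: 0.59 × 0.42 × 0.18 = 0.044604
Normalizing constant = 0.0527288.
P(node-d | evidence) = 0.0071904 / 0.0527288 ≈ 0.1364.

0.1364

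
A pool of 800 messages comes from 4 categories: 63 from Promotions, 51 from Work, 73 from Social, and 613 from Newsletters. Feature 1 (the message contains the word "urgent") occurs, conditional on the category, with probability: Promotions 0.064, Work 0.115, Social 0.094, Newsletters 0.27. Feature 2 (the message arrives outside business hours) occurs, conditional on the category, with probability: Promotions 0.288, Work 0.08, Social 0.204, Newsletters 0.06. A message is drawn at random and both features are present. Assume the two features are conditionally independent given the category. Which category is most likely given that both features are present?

Prior × likelihood for each hypothesis:
  Promotions: 0.07875 × 0.064 × 0.288 = 0.00145152
  Work: 0.06375 × 0.115 × 0.08 = 0.0005865
  Social: 0.09125 × 0.094 × 0.204 = 0.00174981
  Newsletters: 0.76625 × 0.27 × 0.06 = 0.01241325
Sum = 0.01620108.
Largest term belongs to Newsletters, so Newsletters is most probable.

Newsletters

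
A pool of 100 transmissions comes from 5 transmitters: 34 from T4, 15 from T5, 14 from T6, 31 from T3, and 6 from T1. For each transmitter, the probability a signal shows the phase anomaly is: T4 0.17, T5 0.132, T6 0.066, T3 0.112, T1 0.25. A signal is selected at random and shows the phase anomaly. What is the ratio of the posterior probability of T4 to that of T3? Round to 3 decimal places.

Compute prior × likelihood for every hypothesis:
  T4: 0.34 × 0.17 = 0.0578
  T5: 0.15 × 0.132 = 0.0198
  T6: 0.14 × 0.066 = 0.00924
  T3: 0.31 × 0.112 = 0.03472
  T1: 0.06 × 0.25 = 0.015
Normalizing constant = 0.13656.
The ratio is 0.0578 / 0.03472 (the normalizer cancels) = 1.665.

1.665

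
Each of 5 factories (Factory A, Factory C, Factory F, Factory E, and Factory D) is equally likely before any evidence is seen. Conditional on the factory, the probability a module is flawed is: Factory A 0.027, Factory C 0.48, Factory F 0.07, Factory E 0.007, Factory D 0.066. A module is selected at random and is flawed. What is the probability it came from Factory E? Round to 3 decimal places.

Since the prior is uniform, the posterior is proportional to the likelihood:
  Factory A: 0.027
  Factory C: 0.48
  Factory F: 0.07
  Factory E: 0.007
  Factory D: 0.066
Total = 0.65.
P(Factory E | evidence) = 0.007 / 0.65 ≈ 0.011.

0.011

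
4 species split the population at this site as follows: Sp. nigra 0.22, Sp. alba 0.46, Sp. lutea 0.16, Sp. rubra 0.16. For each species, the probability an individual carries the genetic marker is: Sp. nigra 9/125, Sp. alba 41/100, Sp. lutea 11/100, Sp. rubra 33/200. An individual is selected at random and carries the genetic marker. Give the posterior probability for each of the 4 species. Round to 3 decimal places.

Sp. nigra 0.064, Sp. alba 0.759, Sp. lutea 0.071, Sp. rubra 0.106

Unnormalized posteriors (prior × likelihood):
  Sp. nigra: 0.22 × 0.072 = 0.01584
  Sp. alba: 0.46 × 0.41 = 0.1886
  Sp. lutea: 0.16 × 0.11 = 0.0176
  Sp. rubra: 0.16 × 0.165 = 0.0264
Sum = 0.24844.
P(Sp. nigra | marker) = 0.01584/0.24844 ≈ 0.064
P(Sp. alba | marker) = 0.1886/0.24844 ≈ 0.759
P(Sp. lutea | marker) = 0.0176/0.24844 ≈ 0.071
P(Sp. rubra | marker) = 0.0264/0.24844 ≈ 0.106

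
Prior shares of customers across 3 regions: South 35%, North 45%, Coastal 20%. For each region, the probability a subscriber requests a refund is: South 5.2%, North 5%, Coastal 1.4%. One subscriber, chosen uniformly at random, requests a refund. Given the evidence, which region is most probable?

North

Prior × likelihood for each hypothesis:
  South: 0.35 × 0.052 = 0.0182
  North: 0.45 × 0.05 = 0.0225
  Coastal: 0.2 × 0.014 = 0.0028
Total = 0.0435.
Largest term belongs to North, so North is most probable.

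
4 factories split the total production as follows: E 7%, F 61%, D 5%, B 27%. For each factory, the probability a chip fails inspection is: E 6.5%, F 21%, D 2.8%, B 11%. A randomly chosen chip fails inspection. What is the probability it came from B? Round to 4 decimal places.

0.1814

Unnormalized posteriors (prior × likelihood):
  E: 0.07 × 0.065 = 0.00455
  F: 0.61 × 0.21 = 0.1281
  D: 0.05 × 0.028 = 0.0014
  B: 0.27 × 0.11 = 0.0297
Normalizing constant = 0.16375.
P(B | evidence) = 0.0297 / 0.16375 ≈ 0.1814.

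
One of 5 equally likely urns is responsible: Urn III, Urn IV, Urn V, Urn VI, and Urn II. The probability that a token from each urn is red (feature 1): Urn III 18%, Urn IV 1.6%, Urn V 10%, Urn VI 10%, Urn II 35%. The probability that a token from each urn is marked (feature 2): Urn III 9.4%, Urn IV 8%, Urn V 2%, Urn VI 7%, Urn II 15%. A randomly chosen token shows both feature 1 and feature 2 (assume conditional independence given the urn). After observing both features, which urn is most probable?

With a uniform prior (1/5 each), posterior ∝ likelihood:
  Urn III: 0.18 × 0.094 = 0.01692
  Urn IV: 0.016 × 0.08 = 0.00128
  Urn V: 0.1 × 0.02 = 0.002
  Urn VI: 0.1 × 0.07 = 0.007
  Urn II: 0.35 × 0.15 = 0.0525
Total = 0.0797.
Largest term belongs to Urn II, so Urn II is most probable.

Urn II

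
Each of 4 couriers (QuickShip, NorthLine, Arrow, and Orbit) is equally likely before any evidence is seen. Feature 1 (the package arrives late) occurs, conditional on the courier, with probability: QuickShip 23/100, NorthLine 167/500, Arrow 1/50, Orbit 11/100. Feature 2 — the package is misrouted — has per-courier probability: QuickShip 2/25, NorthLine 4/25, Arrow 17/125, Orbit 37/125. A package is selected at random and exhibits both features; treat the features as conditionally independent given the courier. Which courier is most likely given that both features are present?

NorthLine

Since the prior is uniform, the posterior is proportional to the likelihood:
  QuickShip: 0.23 × 0.08 = 0.0184
  NorthLine: 0.334 × 0.16 = 0.05344
  Arrow: 0.02 × 0.136 = 0.00272
  Orbit: 0.11 × 0.296 = 0.03256
Normalizing constant = 0.10712.
Largest term belongs to NorthLine, so NorthLine is most probable.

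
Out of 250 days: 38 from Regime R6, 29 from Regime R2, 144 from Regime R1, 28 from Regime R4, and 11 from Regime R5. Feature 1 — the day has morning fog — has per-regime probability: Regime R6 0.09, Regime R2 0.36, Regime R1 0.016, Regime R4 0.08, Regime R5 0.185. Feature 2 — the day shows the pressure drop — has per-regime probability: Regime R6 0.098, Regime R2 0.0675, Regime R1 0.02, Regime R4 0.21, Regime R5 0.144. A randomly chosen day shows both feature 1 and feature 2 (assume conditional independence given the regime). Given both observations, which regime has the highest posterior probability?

Compute prior × likelihood for every hypothesis:
  Regime R6: 0.152 × 0.09 × 0.098 = 0.00134064
  Regime R2: 0.116 × 0.36 × 0.0675 = 0.0028188
  Regime R1: 0.576 × 0.016 × 0.02 = 0.00018432
  Regime R4: 0.112 × 0.08 × 0.21 = 0.0018816
  Regime R5: 0.044 × 0.185 × 0.144 = 0.00117216
Sum = 0.00739752.
Largest term belongs to Regime R2, so Regime R2 is most probable.

Regime R2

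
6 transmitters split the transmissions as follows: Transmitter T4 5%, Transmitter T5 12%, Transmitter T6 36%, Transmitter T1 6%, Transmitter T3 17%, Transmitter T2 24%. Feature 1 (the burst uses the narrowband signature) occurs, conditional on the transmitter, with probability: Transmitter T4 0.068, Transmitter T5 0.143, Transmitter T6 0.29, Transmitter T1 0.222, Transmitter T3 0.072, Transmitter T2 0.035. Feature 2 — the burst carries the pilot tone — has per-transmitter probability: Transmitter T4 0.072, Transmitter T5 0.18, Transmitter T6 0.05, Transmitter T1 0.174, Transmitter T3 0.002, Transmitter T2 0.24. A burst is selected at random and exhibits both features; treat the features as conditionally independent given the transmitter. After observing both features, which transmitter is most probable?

Prior × likelihood for each hypothesis:
  Transmitter T4: 0.05 × 0.068 × 0.072 = 0.0002448
  Transmitter T5: 0.12 × 0.143 × 0.18 = 0.0030888
  Transmitter T6: 0.36 × 0.29 × 0.05 = 0.00522
  Transmitter T1: 0.06 × 0.222 × 0.174 = 0.00231768
  Transmitter T3: 0.17 × 0.072 × 0.002 = 0.00002448
  Transmitter T2: 0.24 × 0.035 × 0.24 = 0.002016
Sum = 0.01291176.
Largest term belongs to Transmitter T6, so Transmitter T6 is most probable.

Transmitter T6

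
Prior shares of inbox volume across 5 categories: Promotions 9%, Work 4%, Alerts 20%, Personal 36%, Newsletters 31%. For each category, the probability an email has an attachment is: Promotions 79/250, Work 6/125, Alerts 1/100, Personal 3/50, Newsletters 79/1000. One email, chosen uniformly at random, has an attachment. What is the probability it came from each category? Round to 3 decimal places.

Promotions 0.363, Work 0.024, Alerts 0.025, Personal 0.275, Newsletters 0.312

Prior × likelihood for each hypothesis:
  Promotions: 0.09 × 0.316 = 0.02844
  Work: 0.04 × 0.048 = 0.00192
  Alerts: 0.2 × 0.01 = 0.002
  Personal: 0.36 × 0.06 = 0.0216
  Newsletters: 0.31 × 0.079 = 0.02449
Normalizing constant = 0.07845.
P(Promotions | attachment) = 0.02844/0.07845 ≈ 0.363
P(Work | attachment) = 0.00192/0.07845 ≈ 0.024
P(Alerts | attachment) = 0.002/0.07845 ≈ 0.025
P(Personal | attachment) = 0.0216/0.07845 ≈ 0.275
P(Newsletters | attachment) = 0.02449/0.07845 ≈ 0.312
(Check: 0.363+0.024+0.025+0.275+0.312 = 0.999.)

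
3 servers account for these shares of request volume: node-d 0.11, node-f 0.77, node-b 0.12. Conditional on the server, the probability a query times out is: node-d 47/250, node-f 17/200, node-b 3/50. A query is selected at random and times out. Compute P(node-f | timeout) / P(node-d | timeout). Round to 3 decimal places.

Prior × likelihood for each hypothesis:
  node-d: 0.11 × 0.188 = 0.02068
  node-f: 0.77 × 0.085 = 0.06545
  node-b: 0.12 × 0.06 = 0.0072
Total = 0.09333.
The ratio is 0.06545 / 0.02068 (the normalizer cancels) = 3.165.

3.165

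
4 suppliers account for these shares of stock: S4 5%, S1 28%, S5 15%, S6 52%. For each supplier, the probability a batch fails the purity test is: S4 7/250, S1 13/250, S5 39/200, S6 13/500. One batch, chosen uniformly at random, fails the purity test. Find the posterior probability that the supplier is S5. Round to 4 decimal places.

Prior × likelihood for each hypothesis:
  S4: 0.05 × 0.028 = 0.0014
  S1: 0.28 × 0.052 = 0.01456
  S5: 0.15 × 0.195 = 0.02925
  S6: 0.52 × 0.026 = 0.01352
Sum = 0.05873.
P(S5 | evidence) = 0.02925 / 0.05873 ≈ 0.4980.

0.4980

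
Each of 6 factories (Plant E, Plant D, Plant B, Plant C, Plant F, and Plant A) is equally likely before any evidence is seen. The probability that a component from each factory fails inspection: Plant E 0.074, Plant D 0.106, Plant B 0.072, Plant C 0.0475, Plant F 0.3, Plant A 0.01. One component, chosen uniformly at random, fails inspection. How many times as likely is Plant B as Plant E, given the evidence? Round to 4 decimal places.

Since the prior is uniform, the posterior is proportional to the likelihood:
  Plant E: 0.074
  Plant D: 0.106
  Plant B: 0.072
  Plant C: 0.0475
  Plant F: 0.3
  Plant A: 0.01
Total = 0.6095.
The ratio is 0.072 / 0.074 (the normalizer cancels) = 0.9730.

0.9730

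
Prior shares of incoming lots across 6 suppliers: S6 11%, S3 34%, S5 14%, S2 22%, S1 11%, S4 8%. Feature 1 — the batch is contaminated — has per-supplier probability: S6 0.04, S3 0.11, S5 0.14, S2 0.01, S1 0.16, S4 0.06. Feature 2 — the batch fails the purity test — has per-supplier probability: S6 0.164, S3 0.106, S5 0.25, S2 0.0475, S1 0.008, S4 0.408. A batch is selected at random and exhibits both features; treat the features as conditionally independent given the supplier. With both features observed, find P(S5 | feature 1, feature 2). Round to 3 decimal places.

0.416

Prior × likelihood for each hypothesis:
  S6: 0.11 × 0.04 × 0.164 = 0.0007216
  S3: 0.34 × 0.11 × 0.106 = 0.0039644
  S5: 0.14 × 0.14 × 0.25 = 0.0049
  S2: 0.22 × 0.01 × 0.0475 = 0.0001045
  S1: 0.11 × 0.16 × 0.008 = 0.0001408
  S4: 0.08 × 0.06 × 0.408 = 0.0019584
Total = 0.0117897.
P(S5 | evidence) = 0.0049 / 0.0117897 ≈ 0.416.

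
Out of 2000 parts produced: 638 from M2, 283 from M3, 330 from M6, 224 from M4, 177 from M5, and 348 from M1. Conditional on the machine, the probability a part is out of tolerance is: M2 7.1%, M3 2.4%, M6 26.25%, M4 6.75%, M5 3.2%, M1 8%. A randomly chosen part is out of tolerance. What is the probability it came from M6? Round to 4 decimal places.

By Bayes' rule, posterior ∝ prior × likelihood:
  M2: 0.319 × 0.071 = 0.022649
  M3: 0.1415 × 0.024 = 0.003396
  M6: 0.165 × 0.2625 = 0.0433125
  M4: 0.112 × 0.0675 = 0.00756
  M5: 0.0885 × 0.032 = 0.002832
  M1: 0.174 × 0.08 = 0.01392
Normalizing constant = 0.0936695.
P(M6 | evidence) = 0.0433125 / 0.0936695 ≈ 0.4624.

0.4624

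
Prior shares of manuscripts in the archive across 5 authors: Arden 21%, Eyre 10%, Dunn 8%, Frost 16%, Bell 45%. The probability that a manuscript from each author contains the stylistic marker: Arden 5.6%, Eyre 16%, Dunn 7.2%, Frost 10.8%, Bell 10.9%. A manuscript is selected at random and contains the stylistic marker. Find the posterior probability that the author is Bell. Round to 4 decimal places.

Unnormalized posteriors (prior × likelihood):
  Arden: 0.21 × 0.056 = 0.01176
  Eyre: 0.1 × 0.16 = 0.016
  Dunn: 0.08 × 0.072 = 0.00576
  Frost: 0.16 × 0.108 = 0.01728
  Bell: 0.45 × 0.109 = 0.04905
Normalizing constant = 0.09985.
P(Bell | evidence) = 0.04905 / 0.09985 ≈ 0.4912.

0.4912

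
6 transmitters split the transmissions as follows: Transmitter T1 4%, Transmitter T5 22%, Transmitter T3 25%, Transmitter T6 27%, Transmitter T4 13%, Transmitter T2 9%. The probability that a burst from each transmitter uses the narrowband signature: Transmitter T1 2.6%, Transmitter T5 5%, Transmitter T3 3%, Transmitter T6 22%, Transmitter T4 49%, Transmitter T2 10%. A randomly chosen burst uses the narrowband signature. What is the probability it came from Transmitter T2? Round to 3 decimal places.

Compute prior × likelihood for every hypothesis:
  Transmitter T1: 0.04 × 0.026 = 0.00104
  Transmitter T5: 0.22 × 0.05 = 0.011
  Transmitter T3: 0.25 × 0.03 = 0.0075
  Transmitter T6: 0.27 × 0.22 = 0.0594
  Transmitter T4: 0.13 × 0.49 = 0.0637
  Transmitter T2: 0.09 × 0.1 = 0.009
Normalizing constant = 0.15164.
P(Transmitter T2 | evidence) = 0.009 / 0.15164 ≈ 0.059.

0.059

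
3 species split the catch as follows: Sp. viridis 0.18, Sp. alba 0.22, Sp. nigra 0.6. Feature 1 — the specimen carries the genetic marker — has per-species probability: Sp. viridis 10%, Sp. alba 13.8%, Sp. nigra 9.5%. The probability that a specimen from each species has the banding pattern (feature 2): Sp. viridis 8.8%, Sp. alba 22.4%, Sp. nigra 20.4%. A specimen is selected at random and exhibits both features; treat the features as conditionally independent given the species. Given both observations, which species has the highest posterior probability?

Sp. nigra

By Bayes' rule, posterior ∝ prior × likelihood:
  Sp. viridis: 0.18 × 0.1 × 0.088 = 0.001584
  Sp. alba: 0.22 × 0.138 × 0.224 = 0.00680064
  Sp. nigra: 0.6 × 0.095 × 0.204 = 0.011628
Total = 0.02001264.
Largest term belongs to Sp. nigra, so Sp. nigra is most probable.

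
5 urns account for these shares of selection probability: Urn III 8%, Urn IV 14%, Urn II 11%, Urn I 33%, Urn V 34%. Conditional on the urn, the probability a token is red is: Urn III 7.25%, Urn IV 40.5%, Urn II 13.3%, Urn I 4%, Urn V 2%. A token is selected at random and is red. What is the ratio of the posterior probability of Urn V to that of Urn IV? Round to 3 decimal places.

Unnormalized posteriors (prior × likelihood):
  Urn III: 0.08 × 0.0725 = 0.0058
  Urn IV: 0.14 × 0.405 = 0.0567
  Urn II: 0.11 × 0.133 = 0.01463
  Urn I: 0.33 × 0.04 = 0.0132
  Urn V: 0.34 × 0.02 = 0.0068
Sum = 0.09713.
The ratio is 0.0068 / 0.0567 (the normalizer cancels) = 0.120.

0.120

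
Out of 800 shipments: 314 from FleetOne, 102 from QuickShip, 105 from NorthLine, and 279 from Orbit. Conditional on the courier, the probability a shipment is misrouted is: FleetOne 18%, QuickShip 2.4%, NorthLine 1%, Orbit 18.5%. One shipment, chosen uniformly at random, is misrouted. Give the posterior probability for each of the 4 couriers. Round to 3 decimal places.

FleetOne 0.506, QuickShip 0.022, NorthLine 0.009, Orbit 0.462

Compute prior × likelihood for every hypothesis:
  FleetOne: 0.3925 × 0.18 = 0.07065
  QuickShip: 0.1275 × 0.024 = 0.00306
  NorthLine: 0.13125 × 0.01 = 0.0013125
  Orbit: 0.34875 × 0.185 = 0.06451875
Total = 0.13954125.
P(FleetOne | misrouted) = 0.07065/0.13954125 ≈ 0.506
P(QuickShip | misrouted) = 0.00306/0.13954125 ≈ 0.022
P(NorthLine | misrouted) = 0.0013125/0.13954125 ≈ 0.009
P(Orbit | misrouted) = 0.06451875/0.13954125 ≈ 0.462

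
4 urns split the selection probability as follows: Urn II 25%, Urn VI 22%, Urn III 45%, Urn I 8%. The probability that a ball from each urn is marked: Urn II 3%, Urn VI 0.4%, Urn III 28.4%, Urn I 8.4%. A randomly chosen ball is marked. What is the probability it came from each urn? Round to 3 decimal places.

Urn II 0.052, Urn VI 0.006, Urn III 0.894, Urn I 0.047

Unnormalized posteriors (prior × likelihood):
  Urn II: 0.25 × 0.03 = 0.0075
  Urn VI: 0.22 × 0.004 = 0.00088
  Urn III: 0.45 × 0.284 = 0.1278
  Urn I: 0.08 × 0.084 = 0.00672
Sum = 0.1429.
P(Urn II | marked) = 0.0075/0.1429 ≈ 0.052
P(Urn VI | marked) = 0.00088/0.1429 ≈ 0.006
P(Urn III | marked) = 0.1278/0.1429 ≈ 0.894
P(Urn I | marked) = 0.00672/0.1429 ≈ 0.047
(Check: 0.052+0.006+0.894+0.047 = 0.999.)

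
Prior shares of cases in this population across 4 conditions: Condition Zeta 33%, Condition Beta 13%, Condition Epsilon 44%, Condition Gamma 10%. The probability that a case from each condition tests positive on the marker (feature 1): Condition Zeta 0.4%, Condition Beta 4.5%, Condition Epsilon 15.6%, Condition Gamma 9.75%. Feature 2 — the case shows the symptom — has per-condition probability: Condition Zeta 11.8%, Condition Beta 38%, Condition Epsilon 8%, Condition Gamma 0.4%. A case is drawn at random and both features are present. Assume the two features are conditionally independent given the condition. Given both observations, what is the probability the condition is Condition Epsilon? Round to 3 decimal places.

0.694

By Bayes' rule, posterior ∝ prior × likelihood:
  Condition Zeta: 0.33 × 0.004 × 0.118 = 0.00015576
  Condition Beta: 0.13 × 0.045 × 0.38 = 0.002223
  Condition Epsilon: 0.44 × 0.156 × 0.08 = 0.0054912
  Condition Gamma: 0.1 × 0.0975 × 0.004 = 0.000039
Total = 0.00790896.
P(Condition Epsilon | evidence) = 0.0054912 / 0.00790896 ≈ 0.694.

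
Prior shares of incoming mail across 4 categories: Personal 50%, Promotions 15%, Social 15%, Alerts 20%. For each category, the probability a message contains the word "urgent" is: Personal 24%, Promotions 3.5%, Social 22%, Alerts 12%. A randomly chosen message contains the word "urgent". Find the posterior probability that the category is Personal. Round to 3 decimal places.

Compute prior × likelihood for every hypothesis:
  Personal: 0.5 × 0.24 = 0.12
  Promotions: 0.15 × 0.035 = 0.00525
  Social: 0.15 × 0.22 = 0.033
  Alerts: 0.2 × 0.12 = 0.024
Total = 0.18225.
P(Personal | evidence) = 0.12 / 0.18225 ≈ 0.658.

0.658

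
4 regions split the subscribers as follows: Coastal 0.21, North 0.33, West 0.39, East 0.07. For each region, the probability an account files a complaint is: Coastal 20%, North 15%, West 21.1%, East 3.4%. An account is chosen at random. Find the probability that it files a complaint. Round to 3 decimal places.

0.176

Compute prior × likelihood for every hypothesis:
  Coastal: 0.21 × 0.2 = 0.042
  North: 0.33 × 0.15 = 0.0495
  West: 0.39 × 0.211 = 0.08229
  East: 0.07 × 0.034 = 0.00238
P(complaint) = 0.042 + 0.0495 + 0.08229 + 0.00238 = 0.17617 → 0.176.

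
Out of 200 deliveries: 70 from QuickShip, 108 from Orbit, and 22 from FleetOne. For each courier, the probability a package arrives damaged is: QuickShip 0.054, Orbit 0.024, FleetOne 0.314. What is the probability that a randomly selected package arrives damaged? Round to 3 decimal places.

Unnormalized posteriors (prior × likelihood):
  QuickShip: 0.35 × 0.054 = 0.0189
  Orbit: 0.54 × 0.024 = 0.01296
  FleetOne: 0.11 × 0.314 = 0.03454
P(damaged) = 0.0189 + 0.01296 + 0.03454 = 0.0664 → 0.066.

0.066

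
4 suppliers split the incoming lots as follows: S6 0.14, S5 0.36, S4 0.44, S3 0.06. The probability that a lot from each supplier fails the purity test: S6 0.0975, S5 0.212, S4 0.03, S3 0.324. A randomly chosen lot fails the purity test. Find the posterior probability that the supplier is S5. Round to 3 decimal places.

Compute prior × likelihood for every hypothesis:
  S6: 0.14 × 0.0975 = 0.01365
  S5: 0.36 × 0.212 = 0.07632
  S4: 0.44 × 0.03 = 0.0132
  S3: 0.06 × 0.324 = 0.01944
Total = 0.12261.
P(S5 | evidence) = 0.07632 / 0.12261 ≈ 0.622.

0.622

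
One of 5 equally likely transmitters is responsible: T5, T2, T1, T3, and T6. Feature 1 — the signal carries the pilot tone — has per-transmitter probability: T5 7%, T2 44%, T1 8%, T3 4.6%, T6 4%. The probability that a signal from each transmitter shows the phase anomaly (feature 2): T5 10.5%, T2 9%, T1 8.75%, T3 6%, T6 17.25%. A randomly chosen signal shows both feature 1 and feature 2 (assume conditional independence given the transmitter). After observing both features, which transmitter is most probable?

T2

Since the prior is uniform, the posterior is proportional to the likelihood:
  T5: 0.07 × 0.105 = 0.00735
  T2: 0.44 × 0.09 = 0.0396
  T1: 0.08 × 0.0875 = 0.007
  T3: 0.046 × 0.06 = 0.00276
  T6: 0.04 × 0.1725 = 0.0069
Normalizing constant = 0.06361.
Largest term belongs to T2, so T2 is most probable.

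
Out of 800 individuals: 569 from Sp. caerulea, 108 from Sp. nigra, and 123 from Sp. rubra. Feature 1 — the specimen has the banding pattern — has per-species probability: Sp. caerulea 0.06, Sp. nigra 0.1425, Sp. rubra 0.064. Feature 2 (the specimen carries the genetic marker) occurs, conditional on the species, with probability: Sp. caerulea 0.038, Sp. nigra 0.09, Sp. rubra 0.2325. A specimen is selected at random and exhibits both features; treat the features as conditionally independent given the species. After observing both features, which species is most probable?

Sp. rubra

Unnormalized posteriors (prior × likelihood):
  Sp. caerulea: 0.71125 × 0.06 × 0.038 = 0.00162165
  Sp. nigra: 0.135 × 0.1425 × 0.09 = 0.001731375
  Sp. rubra: 0.15375 × 0.064 × 0.2325 = 0.0022878
Normalizing constant = 0.005640825.
Largest term belongs to Sp. rubra, so Sp. rubra is most probable.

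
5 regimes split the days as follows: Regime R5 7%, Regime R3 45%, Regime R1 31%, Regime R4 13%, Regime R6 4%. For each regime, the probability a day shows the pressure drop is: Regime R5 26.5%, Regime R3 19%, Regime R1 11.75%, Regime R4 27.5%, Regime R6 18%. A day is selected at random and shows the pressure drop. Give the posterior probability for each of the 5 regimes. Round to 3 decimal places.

Compute prior × likelihood for every hypothesis:
  Regime R5: 0.07 × 0.265 = 0.01855
  Regime R3: 0.45 × 0.19 = 0.0855
  Regime R1: 0.31 × 0.1175 = 0.036425
  Regime R4: 0.13 × 0.275 = 0.03575
  Regime R6: 0.04 × 0.18 = 0.0072
Total = 0.183425.
P(Regime R5 | drop) = 0.01855/0.183425 ≈ 0.101
P(Regime R3 | drop) = 0.0855/0.183425 ≈ 0.466
P(Regime R1 | drop) = 0.036425/0.183425 ≈ 0.199
P(Regime R4 | drop) = 0.03575/0.183425 ≈ 0.195
P(Regime R6 | drop) = 0.0072/0.183425 ≈ 0.039
(Check: 0.101+0.466+0.199+0.195+0.039 = 1.000.)

Regime R5 0.101, Regime R3 0.466, Regime R1 0.199, Regime R4 0.195, Regime R6 0.039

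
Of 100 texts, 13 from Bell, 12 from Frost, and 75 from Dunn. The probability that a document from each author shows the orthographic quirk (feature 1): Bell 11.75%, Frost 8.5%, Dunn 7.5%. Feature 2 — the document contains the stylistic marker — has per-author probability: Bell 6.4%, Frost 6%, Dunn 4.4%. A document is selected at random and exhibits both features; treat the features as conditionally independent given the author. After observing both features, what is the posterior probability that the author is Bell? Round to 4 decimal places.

0.2405

By Bayes' rule, posterior ∝ prior × likelihood:
  Bell: 0.13 × 0.1175 × 0.064 = 0.0009776
  Frost: 0.12 × 0.085 × 0.06 = 0.000612
  Dunn: 0.75 × 0.075 × 0.044 = 0.002475
Normalizing constant = 0.0040646.
P(Bell | evidence) = 0.0009776 / 0.0040646 ≈ 0.2405.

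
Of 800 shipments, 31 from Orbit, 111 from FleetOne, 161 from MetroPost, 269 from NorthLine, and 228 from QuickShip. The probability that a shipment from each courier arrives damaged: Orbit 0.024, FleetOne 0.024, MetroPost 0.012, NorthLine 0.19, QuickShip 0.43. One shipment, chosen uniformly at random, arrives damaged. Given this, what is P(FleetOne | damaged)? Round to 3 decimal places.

0.017

Prior × likelihood for each hypothesis:
  Orbit: 0.03875 × 0.024 = 0.00093
  FleetOne: 0.13875 × 0.024 = 0.00333
  MetroPost: 0.20125 × 0.012 = 0.002415
  NorthLine: 0.33625 × 0.19 = 0.0638875
  QuickShip: 0.285 × 0.43 = 0.12255
Total = 0.1931125.
P(FleetOne | evidence) = 0.00333 / 0.1931125 ≈ 0.017.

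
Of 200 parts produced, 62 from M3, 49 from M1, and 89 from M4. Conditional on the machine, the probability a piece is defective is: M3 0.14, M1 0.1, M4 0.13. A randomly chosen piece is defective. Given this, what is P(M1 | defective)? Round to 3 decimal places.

0.195

By Bayes' rule, posterior ∝ prior × likelihood:
  M3: 0.31 × 0.14 = 0.0434
  M1: 0.245 × 0.1 = 0.0245
  M4: 0.445 × 0.13 = 0.05785
Sum = 0.12575.
P(M1 | evidence) = 0.0245 / 0.12575 ≈ 0.195.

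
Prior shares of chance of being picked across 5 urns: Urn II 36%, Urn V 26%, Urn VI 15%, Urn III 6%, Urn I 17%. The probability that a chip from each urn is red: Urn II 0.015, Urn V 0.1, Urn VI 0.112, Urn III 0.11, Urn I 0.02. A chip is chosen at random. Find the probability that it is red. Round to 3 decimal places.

Unnormalized posteriors (prior × likelihood):
  Urn II: 0.36 × 0.015 = 0.0054
  Urn V: 0.26 × 0.1 = 0.026
  Urn VI: 0.15 × 0.112 = 0.0168
  Urn III: 0.06 × 0.11 = 0.0066
  Urn I: 0.17 × 0.02 = 0.0034
P(red) = 0.0054 + 0.026 + 0.0168 + 0.0066 + 0.0034 = 0.0582 → 0.058.

0.058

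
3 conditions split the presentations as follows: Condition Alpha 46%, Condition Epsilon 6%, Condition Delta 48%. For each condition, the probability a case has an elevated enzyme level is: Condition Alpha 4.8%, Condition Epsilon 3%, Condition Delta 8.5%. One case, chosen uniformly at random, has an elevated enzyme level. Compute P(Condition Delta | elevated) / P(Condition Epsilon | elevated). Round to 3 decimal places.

22.667

By Bayes' rule, posterior ∝ prior × likelihood:
  Condition Alpha: 0.46 × 0.048 = 0.02208
  Condition Epsilon: 0.06 × 0.03 = 0.0018
  Condition Delta: 0.48 × 0.085 = 0.0408
Sum = 0.06468.
The ratio is 0.0408 / 0.0018 (the normalizer cancels) = 22.667.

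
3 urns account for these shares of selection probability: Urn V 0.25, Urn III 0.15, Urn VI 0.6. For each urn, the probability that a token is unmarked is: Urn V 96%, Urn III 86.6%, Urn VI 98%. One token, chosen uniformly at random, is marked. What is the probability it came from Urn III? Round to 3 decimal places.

0.477

Taking complements, P(marked | each) = Urn V 0.04, Urn III 0.134, Urn VI 0.02.
Prior × likelihood for each hypothesis:
  Urn V: 0.25 × 0.04 = 0.01
  Urn III: 0.15 × 0.134 = 0.0201
  Urn VI: 0.6 × 0.02 = 0.012
Normalizing constant = 0.0421.
P(Urn III | evidence) = 0.0201 / 0.0421 ≈ 0.477.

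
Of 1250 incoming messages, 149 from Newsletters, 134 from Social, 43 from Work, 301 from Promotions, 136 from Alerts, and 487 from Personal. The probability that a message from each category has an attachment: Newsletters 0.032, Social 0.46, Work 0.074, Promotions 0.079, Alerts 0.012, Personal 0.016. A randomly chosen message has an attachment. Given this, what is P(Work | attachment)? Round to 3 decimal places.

By Bayes' rule, posterior ∝ prior × likelihood:
  Newsletters: 0.1192 × 0.032 = 0.0038144
  Social: 0.1072 × 0.46 = 0.049312
  Work: 0.0344 × 0.074 = 0.0025456
  Promotions: 0.2408 × 0.079 = 0.0190232
  Alerts: 0.1088 × 0.012 = 0.0013056
  Personal: 0.3896 × 0.016 = 0.0062336
Sum = 0.0822344.
P(Work | evidence) = 0.0025456 / 0.0822344 ≈ 0.031.

0.031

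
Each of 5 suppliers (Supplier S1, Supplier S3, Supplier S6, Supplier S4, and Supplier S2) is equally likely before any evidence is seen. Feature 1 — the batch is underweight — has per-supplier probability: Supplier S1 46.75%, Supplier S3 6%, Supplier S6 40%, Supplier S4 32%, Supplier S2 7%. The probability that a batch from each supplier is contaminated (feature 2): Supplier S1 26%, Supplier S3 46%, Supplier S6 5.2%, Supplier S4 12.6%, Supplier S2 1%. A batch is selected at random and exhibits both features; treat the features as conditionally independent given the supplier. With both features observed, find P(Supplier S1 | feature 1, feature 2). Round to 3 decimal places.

With a uniform prior (1/5 each), posterior ∝ likelihood:
  Supplier S1: 0.4675 × 0.26 = 0.12155
  Supplier S3: 0.06 × 0.46 = 0.0276
  Supplier S6: 0.4 × 0.052 = 0.0208
  Supplier S4: 0.32 × 0.126 = 0.04032
  Supplier S2: 0.07 × 0.01 = 0.0007
Total = 0.21097.
P(Supplier S1 | evidence) = 0.12155 / 0.21097 ≈ 0.576.

0.576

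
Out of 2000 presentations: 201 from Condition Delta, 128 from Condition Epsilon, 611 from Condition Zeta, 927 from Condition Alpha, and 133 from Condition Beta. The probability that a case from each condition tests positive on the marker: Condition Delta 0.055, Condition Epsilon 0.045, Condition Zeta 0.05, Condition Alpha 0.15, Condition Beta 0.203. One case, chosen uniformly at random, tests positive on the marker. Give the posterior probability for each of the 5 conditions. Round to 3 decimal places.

Unnormalized posteriors (prior × likelihood):
  Condition Delta: 0.1005 × 0.055 = 0.0055275
  Condition Epsilon: 0.064 × 0.045 = 0.00288
  Condition Zeta: 0.3055 × 0.05 = 0.015275
  Condition Alpha: 0.4635 × 0.15 = 0.069525
  Condition Beta: 0.0665 × 0.203 = 0.0134995
Total = 0.106707.
P(Condition Delta | marker-positive) = 0.0055275/0.106707 ≈ 0.052
P(Condition Epsilon | marker-positive) = 0.00288/0.106707 ≈ 0.027
P(Condition Zeta | marker-positive) = 0.015275/0.106707 ≈ 0.143
P(Condition Alpha | marker-positive) = 0.069525/0.106707 ≈ 0.652
P(Condition Beta | marker-positive) = 0.0134995/0.106707 ≈ 0.127

Condition Delta 0.052, Condition Epsilon 0.027, Condition Zeta 0.143, Condition Alpha 0.652, Condition Beta 0.127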